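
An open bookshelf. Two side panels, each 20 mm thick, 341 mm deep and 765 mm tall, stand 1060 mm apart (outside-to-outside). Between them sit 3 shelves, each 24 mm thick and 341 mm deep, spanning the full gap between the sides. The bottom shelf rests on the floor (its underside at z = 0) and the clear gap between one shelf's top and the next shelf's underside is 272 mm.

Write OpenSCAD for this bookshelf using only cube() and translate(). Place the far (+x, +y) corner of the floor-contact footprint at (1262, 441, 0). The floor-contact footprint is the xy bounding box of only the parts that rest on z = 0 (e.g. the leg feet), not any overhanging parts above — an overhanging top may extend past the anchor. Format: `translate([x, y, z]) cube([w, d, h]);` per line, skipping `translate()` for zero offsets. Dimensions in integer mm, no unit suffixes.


translate([202, 100, 0]) cube([20, 341, 765]);
translate([1242, 100, 0]) cube([20, 341, 765]);
translate([222, 100, 0]) cube([1020, 341, 24]);
translate([222, 100, 296]) cube([1020, 341, 24]);
translate([222, 100, 592]) cube([1020, 341, 24]);


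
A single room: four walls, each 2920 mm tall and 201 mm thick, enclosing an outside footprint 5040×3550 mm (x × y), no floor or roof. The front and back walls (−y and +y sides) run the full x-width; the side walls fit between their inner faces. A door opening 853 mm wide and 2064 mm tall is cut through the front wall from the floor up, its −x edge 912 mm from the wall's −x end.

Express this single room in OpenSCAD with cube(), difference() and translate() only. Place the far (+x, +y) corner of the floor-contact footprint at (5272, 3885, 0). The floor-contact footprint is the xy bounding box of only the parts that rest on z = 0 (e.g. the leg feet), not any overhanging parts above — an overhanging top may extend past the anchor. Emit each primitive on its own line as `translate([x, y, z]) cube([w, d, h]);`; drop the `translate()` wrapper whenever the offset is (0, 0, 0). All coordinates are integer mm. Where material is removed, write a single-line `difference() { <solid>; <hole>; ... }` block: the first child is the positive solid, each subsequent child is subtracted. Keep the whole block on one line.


difference() { translate([232, 335, 0]) cube([5040, 201, 2920]); translate([1144, 335, 0]) cube([853, 201, 2064]); }
translate([232, 3684, 0]) cube([5040, 201, 2920]);
translate([232, 536, 0]) cube([201, 3148, 2920]);
translate([5071, 536, 0]) cube([201, 3148, 2920]);


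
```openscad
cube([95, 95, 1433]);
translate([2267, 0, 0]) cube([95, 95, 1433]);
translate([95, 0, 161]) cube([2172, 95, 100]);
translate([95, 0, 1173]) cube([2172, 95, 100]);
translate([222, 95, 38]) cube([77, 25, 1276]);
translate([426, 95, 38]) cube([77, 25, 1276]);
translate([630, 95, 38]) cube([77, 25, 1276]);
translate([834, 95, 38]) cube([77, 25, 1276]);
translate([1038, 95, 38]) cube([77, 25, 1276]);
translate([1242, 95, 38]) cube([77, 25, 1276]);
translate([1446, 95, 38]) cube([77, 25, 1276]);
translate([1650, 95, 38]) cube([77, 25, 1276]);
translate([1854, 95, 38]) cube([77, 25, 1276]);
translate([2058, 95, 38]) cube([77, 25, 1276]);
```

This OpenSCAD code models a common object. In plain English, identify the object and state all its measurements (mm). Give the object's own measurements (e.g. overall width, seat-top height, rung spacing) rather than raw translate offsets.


A fence section. Two 95×95 mm posts, 1433 mm tall, stand on the floor with a clear span of 2172 mm between their inner faces. Two horizontal rails of 95×100 mm section span the gap between the posts with their undersides at z = 161 mm and z = 1173 mm, flush with the posts' −y face. 10 pickets, each 77 mm wide, 25 mm thick and 1276 mm tall, are fixed to the +y face of the rails with their bottoms at z = 38 mm, spaced across the span with a 127 mm gap after the −x post and between neighbouring pickets, with 132 mm left before the +x post.


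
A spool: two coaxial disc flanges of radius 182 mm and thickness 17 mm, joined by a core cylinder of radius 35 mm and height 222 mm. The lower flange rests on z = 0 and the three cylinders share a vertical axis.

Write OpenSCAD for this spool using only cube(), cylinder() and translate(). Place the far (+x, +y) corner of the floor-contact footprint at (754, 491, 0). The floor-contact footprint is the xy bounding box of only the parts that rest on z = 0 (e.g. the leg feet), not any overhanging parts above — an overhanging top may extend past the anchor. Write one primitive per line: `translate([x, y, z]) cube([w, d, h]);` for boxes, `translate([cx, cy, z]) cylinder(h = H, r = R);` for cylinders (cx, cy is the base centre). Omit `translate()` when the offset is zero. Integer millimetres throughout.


translate([572, 309, 0]) cylinder(h = 17, r = 182);
translate([572, 309, 17]) cylinder(h = 222, r = 35);
translate([572, 309, 239]) cylinder(h = 17, r = 182);


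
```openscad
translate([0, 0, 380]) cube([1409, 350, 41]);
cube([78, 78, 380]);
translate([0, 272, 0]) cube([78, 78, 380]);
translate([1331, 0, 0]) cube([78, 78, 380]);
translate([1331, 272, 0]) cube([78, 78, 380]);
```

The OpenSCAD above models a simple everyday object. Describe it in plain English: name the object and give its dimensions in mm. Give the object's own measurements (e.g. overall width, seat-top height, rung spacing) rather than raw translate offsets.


A long wooden bench with a 1409 mm (x) × 350 mm (y) seat, 41 mm thick, its top surface 421 mm above the floor. Four 78 mm square legs at the seat corners, flush with the edges, run from z = 0 to the seat underside.


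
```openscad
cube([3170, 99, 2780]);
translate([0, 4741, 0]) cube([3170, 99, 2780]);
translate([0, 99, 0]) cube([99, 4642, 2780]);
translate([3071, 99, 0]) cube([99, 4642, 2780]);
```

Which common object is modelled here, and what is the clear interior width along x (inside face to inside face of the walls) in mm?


A house (or room) frame. The interior width is 2972 mm.

Four 2780 mm walls enclosing a rectangle with no floor or roof — a room or house frame. Outside width is 3170 mm and wall thickness is 99 mm, so the interior width is 3170 − 2 × 99 = 2972 mm.


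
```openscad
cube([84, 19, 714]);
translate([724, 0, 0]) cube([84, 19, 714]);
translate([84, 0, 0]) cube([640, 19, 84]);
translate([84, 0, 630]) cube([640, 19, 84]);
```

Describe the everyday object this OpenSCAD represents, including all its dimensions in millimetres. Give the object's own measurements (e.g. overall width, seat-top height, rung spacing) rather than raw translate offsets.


A rectangular picture frame lying in the x–z plane (depth along y). The opening is 640 mm wide (x) by 546 mm tall (z), surrounded by a border 84 mm wide on all four sides. The frame is 19 mm deep and is made of two full-height vertical stiles with two horizontal rails fitted between them.


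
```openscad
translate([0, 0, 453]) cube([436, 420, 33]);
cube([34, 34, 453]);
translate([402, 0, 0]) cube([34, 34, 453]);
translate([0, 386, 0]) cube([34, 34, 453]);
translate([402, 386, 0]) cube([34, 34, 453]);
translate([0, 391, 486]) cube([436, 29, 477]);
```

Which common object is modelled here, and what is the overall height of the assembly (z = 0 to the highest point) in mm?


A chair. The overall height is 963 mm.

A slab on four corner posts with a tall panel at the back — a chair. The seat slab sits at z = 453 with thickness 33, and the 477 mm backrest starts at the seat top, so the overall height is 453 + 33 + 477 = 963 mm.


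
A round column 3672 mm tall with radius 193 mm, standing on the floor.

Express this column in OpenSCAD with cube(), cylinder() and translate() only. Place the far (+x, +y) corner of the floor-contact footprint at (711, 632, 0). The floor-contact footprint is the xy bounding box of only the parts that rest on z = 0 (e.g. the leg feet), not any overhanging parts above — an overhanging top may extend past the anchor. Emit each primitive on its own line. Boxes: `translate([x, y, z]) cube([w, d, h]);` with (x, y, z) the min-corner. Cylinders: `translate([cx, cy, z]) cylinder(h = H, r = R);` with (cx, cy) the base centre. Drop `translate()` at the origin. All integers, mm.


translate([518, 439, 0]) cylinder(h = 3672, r = 193);


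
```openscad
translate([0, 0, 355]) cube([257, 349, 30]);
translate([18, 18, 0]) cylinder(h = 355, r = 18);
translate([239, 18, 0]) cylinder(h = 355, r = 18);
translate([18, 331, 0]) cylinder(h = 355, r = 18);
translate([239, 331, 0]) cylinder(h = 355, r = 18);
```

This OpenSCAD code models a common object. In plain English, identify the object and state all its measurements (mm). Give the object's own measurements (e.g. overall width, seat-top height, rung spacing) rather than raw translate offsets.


A simple wooden stool: a rectangular seat 257 mm (x) by 349 mm (y), 30 mm thick, top face at z = 385 mm, on four round legs, each 36 mm in diameter. The legs rest on z = 0, each leg's axis is inset half a diameter from the nearest pair of seat edges (so the leg's bounding box is flush with the corner).


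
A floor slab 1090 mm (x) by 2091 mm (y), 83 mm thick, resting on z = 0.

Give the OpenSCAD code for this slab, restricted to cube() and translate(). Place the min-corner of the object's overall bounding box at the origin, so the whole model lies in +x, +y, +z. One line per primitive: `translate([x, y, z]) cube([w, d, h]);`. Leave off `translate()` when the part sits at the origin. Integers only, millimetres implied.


cube([1090, 2091, 83]);


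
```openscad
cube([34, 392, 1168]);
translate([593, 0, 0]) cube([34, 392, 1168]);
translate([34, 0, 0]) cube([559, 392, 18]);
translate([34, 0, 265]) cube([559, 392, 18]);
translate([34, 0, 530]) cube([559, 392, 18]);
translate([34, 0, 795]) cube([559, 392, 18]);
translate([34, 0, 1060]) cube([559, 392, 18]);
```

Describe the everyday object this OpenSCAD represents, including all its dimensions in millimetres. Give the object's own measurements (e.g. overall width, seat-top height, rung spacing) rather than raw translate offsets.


An open bookshelf. Two side panels, each 34 mm thick, 392 mm deep and 1168 mm tall, stand 627 mm apart (outside-to-outside). Between them sit 5 shelves, each 18 mm thick and 392 mm deep, spanning the full gap between the sides. The bottom shelf rests on the floor (its underside at z = 0) and the clear gap between one shelf's top and the next shelf's underside is 247 mm.


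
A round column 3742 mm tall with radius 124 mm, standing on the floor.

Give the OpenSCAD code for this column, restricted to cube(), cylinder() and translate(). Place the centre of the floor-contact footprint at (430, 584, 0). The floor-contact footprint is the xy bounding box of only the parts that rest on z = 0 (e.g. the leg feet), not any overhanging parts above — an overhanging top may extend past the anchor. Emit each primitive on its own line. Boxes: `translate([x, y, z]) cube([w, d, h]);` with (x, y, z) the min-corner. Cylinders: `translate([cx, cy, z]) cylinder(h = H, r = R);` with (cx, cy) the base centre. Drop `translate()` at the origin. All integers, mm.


translate([430, 584, 0]) cylinder(h = 3742, r = 124);


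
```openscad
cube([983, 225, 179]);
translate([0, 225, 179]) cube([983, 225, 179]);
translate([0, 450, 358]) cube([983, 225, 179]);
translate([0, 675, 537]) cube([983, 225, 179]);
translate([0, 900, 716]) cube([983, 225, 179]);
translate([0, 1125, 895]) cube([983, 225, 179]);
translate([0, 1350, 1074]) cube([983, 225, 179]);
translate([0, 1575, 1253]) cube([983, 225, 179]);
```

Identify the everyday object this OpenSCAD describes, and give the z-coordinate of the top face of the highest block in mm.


A staircase. The total rise is 1432 mm.

8 identical blocks, each offset up and back from the previous — a staircase. Each step is 179 mm tall and there are 8 of them, so the total rise is 8 × 179 = 1432 mm.


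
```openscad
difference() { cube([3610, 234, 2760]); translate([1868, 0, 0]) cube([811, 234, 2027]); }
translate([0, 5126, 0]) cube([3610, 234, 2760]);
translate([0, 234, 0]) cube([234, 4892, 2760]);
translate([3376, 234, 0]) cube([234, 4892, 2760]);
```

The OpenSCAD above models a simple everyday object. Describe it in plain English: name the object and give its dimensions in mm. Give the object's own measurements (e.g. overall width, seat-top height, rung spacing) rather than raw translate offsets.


A single room: four walls, each 2760 mm tall and 234 mm thick, enclosing an outside footprint 3610×5360 mm (x × y), no floor or roof. The front and back walls (−y and +y sides) run the full x-width; the side walls fit between their inner faces. A door opening 811 mm wide and 2027 mm tall is cut through the front wall from the floor up, its −x edge 1868 mm from the wall's −x end.


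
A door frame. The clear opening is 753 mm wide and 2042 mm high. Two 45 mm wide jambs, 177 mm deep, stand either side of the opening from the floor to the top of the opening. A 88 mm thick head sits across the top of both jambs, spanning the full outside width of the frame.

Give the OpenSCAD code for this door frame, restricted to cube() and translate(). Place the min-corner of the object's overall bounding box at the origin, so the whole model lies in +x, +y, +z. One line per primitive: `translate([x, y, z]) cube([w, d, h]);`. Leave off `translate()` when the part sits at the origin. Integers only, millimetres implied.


cube([45, 177, 2042]);
translate([798, 0, 0]) cube([45, 177, 2042]);
translate([0, 0, 2042]) cube([843, 177, 88]);


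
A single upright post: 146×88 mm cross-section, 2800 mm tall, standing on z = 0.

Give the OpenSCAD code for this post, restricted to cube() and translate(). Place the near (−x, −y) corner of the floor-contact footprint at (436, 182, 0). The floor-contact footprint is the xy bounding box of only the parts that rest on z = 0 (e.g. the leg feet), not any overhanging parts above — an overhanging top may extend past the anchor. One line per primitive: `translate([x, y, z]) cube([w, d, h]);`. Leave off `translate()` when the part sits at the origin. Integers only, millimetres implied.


translate([436, 182, 0]) cube([146, 88, 2800]);


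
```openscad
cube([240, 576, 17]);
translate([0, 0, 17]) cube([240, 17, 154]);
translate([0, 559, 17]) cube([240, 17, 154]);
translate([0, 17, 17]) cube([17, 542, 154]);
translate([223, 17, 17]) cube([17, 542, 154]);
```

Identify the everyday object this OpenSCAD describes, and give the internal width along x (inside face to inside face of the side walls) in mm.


An open box. The internal width is 206 mm.

A 240×576 base slab with four walls standing on it — an open box. The base is 240 mm wide and the walls are 17 mm thick, so the internal width is 240 − 2 × 17 = 206 mm.


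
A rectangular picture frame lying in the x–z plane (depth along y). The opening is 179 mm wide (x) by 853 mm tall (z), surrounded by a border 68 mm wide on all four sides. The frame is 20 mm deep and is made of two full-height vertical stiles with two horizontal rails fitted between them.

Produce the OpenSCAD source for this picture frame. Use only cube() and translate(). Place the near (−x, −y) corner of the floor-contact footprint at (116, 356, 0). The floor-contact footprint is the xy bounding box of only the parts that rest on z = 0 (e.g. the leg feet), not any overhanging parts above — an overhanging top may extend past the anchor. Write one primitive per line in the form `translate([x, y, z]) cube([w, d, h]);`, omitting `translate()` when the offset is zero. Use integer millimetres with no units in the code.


translate([116, 356, 0]) cube([68, 20, 989]);
translate([363, 356, 0]) cube([68, 20, 989]);
translate([184, 356, 0]) cube([179, 20, 68]);
translate([184, 356, 921]) cube([179, 20, 68]);


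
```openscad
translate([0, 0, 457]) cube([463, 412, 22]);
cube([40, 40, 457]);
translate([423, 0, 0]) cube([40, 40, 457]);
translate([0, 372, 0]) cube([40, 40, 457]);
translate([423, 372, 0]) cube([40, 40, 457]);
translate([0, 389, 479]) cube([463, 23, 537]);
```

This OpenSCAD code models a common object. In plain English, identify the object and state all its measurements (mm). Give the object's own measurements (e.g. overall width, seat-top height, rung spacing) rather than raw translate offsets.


A chair. The seat is a 463×412×22 mm slab with its top at z = 479 mm, on four 40×40 mm corner legs (flush with the seat edges, standing on z = 0). A flat backrest 23 mm thick, 537 mm tall, spans the full seat width and rises from the seat top along its +y edge, rear face flush with the rear of the seat.


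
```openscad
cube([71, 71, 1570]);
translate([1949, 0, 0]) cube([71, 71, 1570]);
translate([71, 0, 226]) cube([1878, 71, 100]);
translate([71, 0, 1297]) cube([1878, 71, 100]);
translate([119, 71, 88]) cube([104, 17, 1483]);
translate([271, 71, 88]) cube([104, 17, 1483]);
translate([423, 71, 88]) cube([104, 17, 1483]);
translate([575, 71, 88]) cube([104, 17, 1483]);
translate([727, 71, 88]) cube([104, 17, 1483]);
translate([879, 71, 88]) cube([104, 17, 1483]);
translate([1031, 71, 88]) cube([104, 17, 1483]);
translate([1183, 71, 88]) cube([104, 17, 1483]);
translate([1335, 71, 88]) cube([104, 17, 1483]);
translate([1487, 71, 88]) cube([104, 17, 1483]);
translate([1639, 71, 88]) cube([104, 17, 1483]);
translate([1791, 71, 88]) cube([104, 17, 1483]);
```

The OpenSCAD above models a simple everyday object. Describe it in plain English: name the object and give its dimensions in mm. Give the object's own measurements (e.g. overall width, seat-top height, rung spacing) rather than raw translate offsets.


A fence section. Two 71×71 mm posts, 1570 mm tall, stand on the floor with a clear span of 1878 mm between their inner faces. Two horizontal rails of 71×100 mm section span the gap between the posts with their undersides at z = 226 mm and z = 1297 mm, flush with the posts' −y face. 12 pickets, each 104 mm wide, 17 mm thick and 1483 mm tall, are fixed to the +y face of the rails with their bottoms at z = 88 mm, spaced across the span with a 48 mm gap after the −x post and between neighbouring pickets, with 54 mm left before the +x post.


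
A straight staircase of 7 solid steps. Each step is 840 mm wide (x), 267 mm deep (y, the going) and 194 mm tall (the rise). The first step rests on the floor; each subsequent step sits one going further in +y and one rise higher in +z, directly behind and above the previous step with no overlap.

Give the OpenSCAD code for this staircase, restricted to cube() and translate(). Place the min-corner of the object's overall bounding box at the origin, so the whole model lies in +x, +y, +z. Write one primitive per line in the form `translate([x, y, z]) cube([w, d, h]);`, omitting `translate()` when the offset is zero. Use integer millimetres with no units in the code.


cube([840, 267, 194]);
translate([0, 267, 194]) cube([840, 267, 194]);
translate([0, 534, 388]) cube([840, 267, 194]);
translate([0, 801, 582]) cube([840, 267, 194]);
translate([0, 1068, 776]) cube([840, 267, 194]);
translate([0, 1335, 970]) cube([840, 267, 194]);
translate([0, 1602, 1164]) cube([840, 267, 194]);


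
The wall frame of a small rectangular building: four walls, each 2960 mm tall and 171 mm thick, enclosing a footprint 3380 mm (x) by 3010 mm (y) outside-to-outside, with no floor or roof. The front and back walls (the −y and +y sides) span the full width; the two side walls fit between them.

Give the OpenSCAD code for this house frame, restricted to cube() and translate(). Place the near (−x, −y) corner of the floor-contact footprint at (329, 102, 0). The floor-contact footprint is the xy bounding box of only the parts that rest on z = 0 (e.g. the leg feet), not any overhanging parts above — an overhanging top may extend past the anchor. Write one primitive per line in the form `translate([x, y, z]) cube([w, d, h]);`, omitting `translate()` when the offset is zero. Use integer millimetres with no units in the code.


translate([329, 102, 0]) cube([3380, 171, 2960]);
translate([329, 2941, 0]) cube([3380, 171, 2960]);
translate([329, 273, 0]) cube([171, 2668, 2960]);
translate([3538, 273, 0]) cube([171, 2668, 2960]);


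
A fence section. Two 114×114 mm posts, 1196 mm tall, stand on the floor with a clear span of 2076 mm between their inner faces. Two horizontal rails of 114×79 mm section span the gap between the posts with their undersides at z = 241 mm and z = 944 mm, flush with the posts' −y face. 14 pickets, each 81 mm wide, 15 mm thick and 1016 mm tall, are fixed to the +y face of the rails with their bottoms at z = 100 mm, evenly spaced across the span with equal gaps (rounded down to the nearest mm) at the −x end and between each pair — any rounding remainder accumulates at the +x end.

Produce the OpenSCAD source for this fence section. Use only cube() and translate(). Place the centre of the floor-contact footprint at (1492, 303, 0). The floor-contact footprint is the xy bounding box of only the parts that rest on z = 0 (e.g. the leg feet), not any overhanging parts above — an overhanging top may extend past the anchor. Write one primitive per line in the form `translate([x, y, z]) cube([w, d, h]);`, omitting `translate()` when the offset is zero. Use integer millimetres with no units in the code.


translate([340, 246, 0]) cube([114, 114, 1196]);
translate([2530, 246, 0]) cube([114, 114, 1196]);
translate([454, 246, 241]) cube([2076, 114, 79]);
translate([454, 246, 944]) cube([2076, 114, 79]);
translate([516, 360, 100]) cube([81, 15, 1016]);
translate([659, 360, 100]) cube([81, 15, 1016]);
translate([802, 360, 100]) cube([81, 15, 1016]);
translate([945, 360, 100]) cube([81, 15, 1016]);
translate([1088, 360, 100]) cube([81, 15, 1016]);
translate([1231, 360, 100]) cube([81, 15, 1016]);
translate([1374, 360, 100]) cube([81, 15, 1016]);
translate([1517, 360, 100]) cube([81, 15, 1016]);
translate([1660, 360, 100]) cube([81, 15, 1016]);
translate([1803, 360, 100]) cube([81, 15, 1016]);
translate([1946, 360, 100]) cube([81, 15, 1016]);
translate([2089, 360, 100]) cube([81, 15, 1016]);
translate([2232, 360, 100]) cube([81, 15, 1016]);
translate([2375, 360, 100]) cube([81, 15, 1016]);


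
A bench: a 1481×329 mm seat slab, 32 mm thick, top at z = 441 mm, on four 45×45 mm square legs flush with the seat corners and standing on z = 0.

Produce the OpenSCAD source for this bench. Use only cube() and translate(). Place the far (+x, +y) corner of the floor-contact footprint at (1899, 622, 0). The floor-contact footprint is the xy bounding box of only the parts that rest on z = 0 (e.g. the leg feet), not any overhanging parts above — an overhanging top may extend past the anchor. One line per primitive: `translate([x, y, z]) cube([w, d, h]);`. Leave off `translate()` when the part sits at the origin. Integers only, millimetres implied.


// leg_h = 441 − 32 = 409
translate([418, 293, 409]) cube([1481, 329, 32]);
translate([418, 293, 0]) cube([45, 45, 409]);
translate([418, 577, 0]) cube([45, 45, 409]);
translate([1854, 293, 0]) cube([45, 45, 409]);
translate([1854, 577, 0]) cube([45, 45, 409]);


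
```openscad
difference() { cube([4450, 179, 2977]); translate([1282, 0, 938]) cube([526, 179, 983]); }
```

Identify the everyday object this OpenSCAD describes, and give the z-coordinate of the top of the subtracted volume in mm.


A wall with a window opening. The window head height is 1921 mm.

A wall with a rectangular opening subtracted — a window. Sill at z = 938, opening 983 mm tall, so the head is at 938 + 983 = 1921 mm.


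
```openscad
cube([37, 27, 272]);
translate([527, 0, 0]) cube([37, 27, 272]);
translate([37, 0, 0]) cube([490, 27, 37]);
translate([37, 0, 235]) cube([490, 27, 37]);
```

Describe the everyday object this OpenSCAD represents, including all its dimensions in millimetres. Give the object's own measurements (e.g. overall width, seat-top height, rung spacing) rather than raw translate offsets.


A rectangular picture frame lying in the x–z plane (depth along y). The opening is 490 mm wide (x) by 198 mm tall (z), surrounded by a border 37 mm wide on all four sides. The frame is 27 mm deep and is made of two full-height vertical stiles with two horizontal rails fitted between them.


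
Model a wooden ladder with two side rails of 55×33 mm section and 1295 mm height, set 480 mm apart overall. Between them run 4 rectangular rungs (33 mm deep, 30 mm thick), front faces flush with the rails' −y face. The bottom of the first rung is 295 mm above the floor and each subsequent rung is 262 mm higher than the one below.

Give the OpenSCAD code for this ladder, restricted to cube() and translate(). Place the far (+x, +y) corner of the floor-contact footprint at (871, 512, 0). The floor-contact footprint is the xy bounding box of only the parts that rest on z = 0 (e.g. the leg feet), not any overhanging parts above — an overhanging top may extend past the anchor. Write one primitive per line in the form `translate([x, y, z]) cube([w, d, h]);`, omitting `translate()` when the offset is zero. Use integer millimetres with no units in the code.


// rung span = 480 - 2*55 = 370
// rung[k] z = 295 + k*262
translate([391, 479, 0]) cube([55, 33, 1295]);
translate([816, 479, 0]) cube([55, 33, 1295]);
translate([446, 479, 295]) cube([370, 33, 30]);
translate([446, 479, 557]) cube([370, 33, 30]);
translate([446, 479, 819]) cube([370, 33, 30]);
translate([446, 479, 1081]) cube([370, 33, 30]);


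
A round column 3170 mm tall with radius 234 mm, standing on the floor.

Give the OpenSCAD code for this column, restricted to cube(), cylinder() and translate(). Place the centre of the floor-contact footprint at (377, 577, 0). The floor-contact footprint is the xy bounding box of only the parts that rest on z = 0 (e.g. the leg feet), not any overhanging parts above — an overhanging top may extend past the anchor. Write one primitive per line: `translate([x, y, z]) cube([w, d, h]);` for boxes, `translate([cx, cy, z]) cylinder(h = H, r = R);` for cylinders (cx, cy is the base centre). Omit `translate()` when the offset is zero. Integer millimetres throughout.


translate([377, 577, 0]) cylinder(h = 3170, r = 234);


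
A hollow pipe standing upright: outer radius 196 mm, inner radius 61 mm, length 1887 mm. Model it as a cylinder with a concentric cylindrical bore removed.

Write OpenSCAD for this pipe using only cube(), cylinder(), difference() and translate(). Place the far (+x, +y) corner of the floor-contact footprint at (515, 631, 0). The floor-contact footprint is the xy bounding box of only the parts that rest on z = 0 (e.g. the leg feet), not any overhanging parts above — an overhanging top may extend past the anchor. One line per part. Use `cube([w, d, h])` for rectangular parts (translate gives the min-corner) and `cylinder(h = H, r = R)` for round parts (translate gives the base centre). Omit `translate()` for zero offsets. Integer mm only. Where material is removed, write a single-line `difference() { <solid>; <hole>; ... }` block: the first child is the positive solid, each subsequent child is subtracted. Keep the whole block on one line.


difference() { translate([319, 435, 0]) cylinder(h = 1887, r = 196); translate([319, 435, 0]) cylinder(h = 1887, r = 61); }


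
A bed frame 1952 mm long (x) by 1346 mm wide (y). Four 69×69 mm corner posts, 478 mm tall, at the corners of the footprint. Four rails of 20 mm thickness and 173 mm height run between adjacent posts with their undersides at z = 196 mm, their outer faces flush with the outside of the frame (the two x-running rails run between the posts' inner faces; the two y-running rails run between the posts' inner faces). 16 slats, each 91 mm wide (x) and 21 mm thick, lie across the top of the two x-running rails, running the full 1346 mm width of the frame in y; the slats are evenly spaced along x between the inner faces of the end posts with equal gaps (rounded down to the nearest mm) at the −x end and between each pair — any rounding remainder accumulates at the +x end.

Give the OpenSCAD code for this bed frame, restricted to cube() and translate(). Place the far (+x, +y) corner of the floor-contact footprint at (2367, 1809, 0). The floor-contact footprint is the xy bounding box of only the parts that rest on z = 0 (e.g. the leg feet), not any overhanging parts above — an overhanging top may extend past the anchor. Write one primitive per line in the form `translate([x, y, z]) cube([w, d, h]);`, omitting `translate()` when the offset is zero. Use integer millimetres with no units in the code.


translate([415, 463, 0]) cube([69, 69, 478]);
translate([415, 1740, 0]) cube([69, 69, 478]);
translate([2298, 463, 0]) cube([69, 69, 478]);
translate([2298, 1740, 0]) cube([69, 69, 478]);
translate([484, 463, 196]) cube([1814, 20, 173]);
translate([484, 1789, 196]) cube([1814, 20, 173]);
translate([415, 532, 196]) cube([20, 1208, 173]);
translate([2347, 532, 196]) cube([20, 1208, 173]);
translate([505, 463, 369]) cube([91, 1346, 21]);
translate([617, 463, 369]) cube([91, 1346, 21]);
translate([729, 463, 369]) cube([91, 1346, 21]);
translate([841, 463, 369]) cube([91, 1346, 21]);
translate([953, 463, 369]) cube([91, 1346, 21]);
translate([1065, 463, 369]) cube([91, 1346, 21]);
translate([1177, 463, 369]) cube([91, 1346, 21]);
translate([1289, 463, 369]) cube([91, 1346, 21]);
translate([1401, 463, 369]) cube([91, 1346, 21]);
translate([1513, 463, 369]) cube([91, 1346, 21]);
translate([1625, 463, 369]) cube([91, 1346, 21]);
translate([1737, 463, 369]) cube([91, 1346, 21]);
translate([1849, 463, 369]) cube([91, 1346, 21]);
translate([1961, 463, 369]) cube([91, 1346, 21]);
translate([2073, 463, 369]) cube([91, 1346, 21]);
translate([2185, 463, 369]) cube([91, 1346, 21]);


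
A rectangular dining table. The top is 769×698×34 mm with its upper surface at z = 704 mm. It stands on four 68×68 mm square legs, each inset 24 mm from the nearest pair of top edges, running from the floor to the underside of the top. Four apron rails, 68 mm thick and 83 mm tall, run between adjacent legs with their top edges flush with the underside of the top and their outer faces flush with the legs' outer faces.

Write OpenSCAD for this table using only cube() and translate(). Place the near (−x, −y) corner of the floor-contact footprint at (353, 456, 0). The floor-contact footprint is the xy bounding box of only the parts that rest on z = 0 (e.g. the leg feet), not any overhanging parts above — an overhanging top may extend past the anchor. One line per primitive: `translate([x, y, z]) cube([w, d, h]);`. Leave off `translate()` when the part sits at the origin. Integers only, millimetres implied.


translate([329, 432, 670]) cube([769, 698, 34]);
translate([353, 456, 0]) cube([68, 68, 670]);
translate([1006, 456, 0]) cube([68, 68, 670]);
translate([353, 1038, 0]) cube([68, 68, 670]);
translate([1006, 1038, 0]) cube([68, 68, 670]);
translate([421, 456, 587]) cube([585, 68, 83]);
translate([421, 1038, 587]) cube([585, 68, 83]);
translate([353, 524, 587]) cube([68, 514, 83]);
translate([1006, 524, 587]) cube([68, 514, 83]);


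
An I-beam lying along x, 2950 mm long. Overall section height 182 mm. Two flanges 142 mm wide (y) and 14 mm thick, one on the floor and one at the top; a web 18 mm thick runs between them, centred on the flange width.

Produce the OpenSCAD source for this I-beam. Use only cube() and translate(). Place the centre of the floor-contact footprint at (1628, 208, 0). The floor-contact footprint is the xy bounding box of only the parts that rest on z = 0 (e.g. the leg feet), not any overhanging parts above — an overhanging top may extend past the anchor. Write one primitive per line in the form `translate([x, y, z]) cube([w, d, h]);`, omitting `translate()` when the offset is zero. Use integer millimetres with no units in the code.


translate([153, 137, 0]) cube([2950, 142, 14]);
translate([153, 199, 14]) cube([2950, 18, 154]);
translate([153, 137, 168]) cube([2950, 142, 14]);


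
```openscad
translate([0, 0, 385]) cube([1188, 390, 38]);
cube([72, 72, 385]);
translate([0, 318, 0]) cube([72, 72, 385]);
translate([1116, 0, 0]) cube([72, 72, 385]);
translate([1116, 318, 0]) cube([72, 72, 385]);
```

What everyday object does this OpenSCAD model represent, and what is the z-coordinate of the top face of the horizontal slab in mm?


A bench. The seat-top height is 423 mm.

A long slab on four corner posts — a bench. The slab sits at z = 385 with thickness 38, so the top is 385 + 38 = 423 mm.


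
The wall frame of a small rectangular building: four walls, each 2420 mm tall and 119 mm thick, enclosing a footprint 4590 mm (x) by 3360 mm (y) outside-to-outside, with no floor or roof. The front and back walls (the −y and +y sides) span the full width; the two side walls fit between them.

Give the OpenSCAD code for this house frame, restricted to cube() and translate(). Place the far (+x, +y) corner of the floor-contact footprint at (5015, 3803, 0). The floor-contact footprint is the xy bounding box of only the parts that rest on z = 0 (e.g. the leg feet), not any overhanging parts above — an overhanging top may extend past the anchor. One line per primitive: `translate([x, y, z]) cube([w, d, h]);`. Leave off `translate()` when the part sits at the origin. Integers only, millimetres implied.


translate([425, 443, 0]) cube([4590, 119, 2420]);
translate([425, 3684, 0]) cube([4590, 119, 2420]);
translate([425, 562, 0]) cube([119, 3122, 2420]);
translate([4896, 562, 0]) cube([119, 3122, 2420]);


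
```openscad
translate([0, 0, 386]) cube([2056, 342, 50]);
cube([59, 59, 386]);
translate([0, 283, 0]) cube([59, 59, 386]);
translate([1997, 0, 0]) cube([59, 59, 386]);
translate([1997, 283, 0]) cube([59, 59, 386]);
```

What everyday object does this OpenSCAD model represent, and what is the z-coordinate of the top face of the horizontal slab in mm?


A bench. The seat-top height is 436 mm.

A long slab on four corner posts — a bench. The slab sits at z = 386 with thickness 50, so the top is 386 + 50 = 436 mm.


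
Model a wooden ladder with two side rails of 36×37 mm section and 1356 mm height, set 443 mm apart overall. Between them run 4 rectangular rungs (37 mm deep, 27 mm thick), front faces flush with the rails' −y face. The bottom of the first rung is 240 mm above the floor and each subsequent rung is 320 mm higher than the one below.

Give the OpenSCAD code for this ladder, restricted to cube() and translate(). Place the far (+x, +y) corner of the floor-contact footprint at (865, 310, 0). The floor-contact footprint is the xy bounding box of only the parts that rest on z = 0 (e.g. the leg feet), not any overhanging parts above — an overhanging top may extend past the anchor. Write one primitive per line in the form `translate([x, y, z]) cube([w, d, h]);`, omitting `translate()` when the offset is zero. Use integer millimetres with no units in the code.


translate([422, 273, 0]) cube([36, 37, 1356]);
translate([829, 273, 0]) cube([36, 37, 1356]);
translate([458, 273, 240]) cube([371, 37, 27]);
translate([458, 273, 560]) cube([371, 37, 27]);
translate([458, 273, 880]) cube([371, 37, 27]);
translate([458, 273, 1200]) cube([371, 37, 27]);


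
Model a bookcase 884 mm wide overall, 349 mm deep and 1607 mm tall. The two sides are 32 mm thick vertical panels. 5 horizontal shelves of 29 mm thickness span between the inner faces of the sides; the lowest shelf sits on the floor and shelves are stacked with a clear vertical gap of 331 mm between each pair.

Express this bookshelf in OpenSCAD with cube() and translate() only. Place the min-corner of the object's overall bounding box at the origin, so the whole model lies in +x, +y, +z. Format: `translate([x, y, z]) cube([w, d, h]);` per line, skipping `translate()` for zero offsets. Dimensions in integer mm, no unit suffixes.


cube([32, 349, 1607]);
translate([852, 0, 0]) cube([32, 349, 1607]);
translate([32, 0, 0]) cube([820, 349, 29]);
translate([32, 0, 360]) cube([820, 349, 29]);
translate([32, 0, 720]) cube([820, 349, 29]);
translate([32, 0, 1080]) cube([820, 349, 29]);
translate([32, 0, 1440]) cube([820, 349, 29]);


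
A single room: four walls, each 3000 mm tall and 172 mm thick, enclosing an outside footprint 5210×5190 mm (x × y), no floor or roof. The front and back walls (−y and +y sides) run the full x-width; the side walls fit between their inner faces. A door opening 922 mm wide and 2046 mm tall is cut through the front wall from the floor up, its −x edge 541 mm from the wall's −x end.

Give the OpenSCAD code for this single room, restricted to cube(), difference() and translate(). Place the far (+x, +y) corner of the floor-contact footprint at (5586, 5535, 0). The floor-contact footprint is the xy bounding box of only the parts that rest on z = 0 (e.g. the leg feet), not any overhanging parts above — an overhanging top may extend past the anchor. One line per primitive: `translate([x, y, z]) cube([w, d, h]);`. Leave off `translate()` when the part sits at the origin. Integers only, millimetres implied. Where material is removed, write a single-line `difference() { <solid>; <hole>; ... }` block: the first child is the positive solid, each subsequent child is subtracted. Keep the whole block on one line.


difference() { translate([376, 345, 0]) cube([5210, 172, 3000]); translate([917, 345, 0]) cube([922, 172, 2046]); }
translate([376, 5363, 0]) cube([5210, 172, 3000]);
translate([376, 517, 0]) cube([172, 4846, 3000]);
translate([5414, 517, 0]) cube([172, 4846, 3000]);


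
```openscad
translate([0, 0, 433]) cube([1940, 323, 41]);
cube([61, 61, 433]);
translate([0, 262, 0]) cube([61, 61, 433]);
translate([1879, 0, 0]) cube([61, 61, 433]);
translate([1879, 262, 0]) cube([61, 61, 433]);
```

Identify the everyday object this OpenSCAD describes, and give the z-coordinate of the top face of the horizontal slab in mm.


A bench. The seat-top height is 474 mm.

A long slab on four corner posts — a bench. The slab sits at z = 433 with thickness 41, so the top is 433 + 41 = 474 mm.


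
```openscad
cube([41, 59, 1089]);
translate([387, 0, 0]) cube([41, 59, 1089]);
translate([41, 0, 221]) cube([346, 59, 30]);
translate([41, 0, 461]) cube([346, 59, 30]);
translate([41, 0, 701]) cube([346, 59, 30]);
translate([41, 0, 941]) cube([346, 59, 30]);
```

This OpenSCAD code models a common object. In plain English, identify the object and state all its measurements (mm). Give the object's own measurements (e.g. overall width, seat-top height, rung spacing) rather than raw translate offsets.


A straight ladder. Two 41×59 mm vertical rails, 1089 mm tall, stand 428 mm apart (outside-to-outside) with their front faces coplanar on the −y side. 4 rungs, each 59 mm deep and 30 mm tall, span between the inner faces of the rails, front faces flush with the rails. The lowest rung's underside is at z = 221 mm and rungs are spaced 240 mm apart (underside to underside).


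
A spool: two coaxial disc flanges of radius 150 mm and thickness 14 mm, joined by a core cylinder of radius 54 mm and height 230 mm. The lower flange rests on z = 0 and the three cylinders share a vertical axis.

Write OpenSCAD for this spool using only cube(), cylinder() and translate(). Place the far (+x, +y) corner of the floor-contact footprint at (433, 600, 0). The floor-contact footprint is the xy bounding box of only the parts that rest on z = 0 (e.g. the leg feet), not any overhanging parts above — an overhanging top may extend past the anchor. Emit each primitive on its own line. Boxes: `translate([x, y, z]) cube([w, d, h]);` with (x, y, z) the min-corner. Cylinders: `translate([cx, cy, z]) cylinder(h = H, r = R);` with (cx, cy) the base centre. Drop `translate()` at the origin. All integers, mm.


translate([283, 450, 0]) cylinder(h = 14, r = 150);
translate([283, 450, 14]) cylinder(h = 230, r = 54);
translate([283, 450, 244]) cylinder(h = 14, r = 150);


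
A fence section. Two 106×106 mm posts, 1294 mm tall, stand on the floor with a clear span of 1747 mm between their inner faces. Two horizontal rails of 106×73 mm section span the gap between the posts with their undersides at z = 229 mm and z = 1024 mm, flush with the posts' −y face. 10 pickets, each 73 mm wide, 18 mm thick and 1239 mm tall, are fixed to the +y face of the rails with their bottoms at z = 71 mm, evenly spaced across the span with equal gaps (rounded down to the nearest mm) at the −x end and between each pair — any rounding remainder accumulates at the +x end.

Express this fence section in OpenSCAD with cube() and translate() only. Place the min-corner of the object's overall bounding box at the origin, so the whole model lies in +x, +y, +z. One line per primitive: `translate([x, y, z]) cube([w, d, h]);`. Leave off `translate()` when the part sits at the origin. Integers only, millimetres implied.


cube([106, 106, 1294]);
translate([1853, 0, 0]) cube([106, 106, 1294]);
translate([106, 0, 229]) cube([1747, 106, 73]);
translate([106, 0, 1024]) cube([1747, 106, 73]);
translate([198, 106, 71]) cube([73, 18, 1239]);
translate([363, 106, 71]) cube([73, 18, 1239]);
translate([528, 106, 71]) cube([73, 18, 1239]);
translate([693, 106, 71]) cube([73, 18, 1239]);
translate([858, 106, 71]) cube([73, 18, 1239]);
translate([1023, 106, 71]) cube([73, 18, 1239]);
translate([1188, 106, 71]) cube([73, 18, 1239]);
translate([1353, 106, 71]) cube([73, 18, 1239]);
translate([1518, 106, 71]) cube([73, 18, 1239]);
translate([1683, 106, 71]) cube([73, 18, 1239]);
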